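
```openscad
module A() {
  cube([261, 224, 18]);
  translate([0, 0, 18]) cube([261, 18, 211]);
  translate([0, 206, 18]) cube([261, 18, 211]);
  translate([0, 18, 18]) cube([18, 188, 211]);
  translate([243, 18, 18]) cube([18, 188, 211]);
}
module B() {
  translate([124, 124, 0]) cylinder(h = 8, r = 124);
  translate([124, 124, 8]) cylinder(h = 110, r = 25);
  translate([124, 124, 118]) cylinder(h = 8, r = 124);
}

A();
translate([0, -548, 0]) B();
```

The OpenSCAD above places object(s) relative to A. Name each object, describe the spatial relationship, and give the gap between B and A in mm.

The spool's nearest face is 300 mm from the open box's −y face.

A is an open box. B is a spool. The spool is on the floor beside the open box on its −y side. The gap between the spool and the open box is 300 mm.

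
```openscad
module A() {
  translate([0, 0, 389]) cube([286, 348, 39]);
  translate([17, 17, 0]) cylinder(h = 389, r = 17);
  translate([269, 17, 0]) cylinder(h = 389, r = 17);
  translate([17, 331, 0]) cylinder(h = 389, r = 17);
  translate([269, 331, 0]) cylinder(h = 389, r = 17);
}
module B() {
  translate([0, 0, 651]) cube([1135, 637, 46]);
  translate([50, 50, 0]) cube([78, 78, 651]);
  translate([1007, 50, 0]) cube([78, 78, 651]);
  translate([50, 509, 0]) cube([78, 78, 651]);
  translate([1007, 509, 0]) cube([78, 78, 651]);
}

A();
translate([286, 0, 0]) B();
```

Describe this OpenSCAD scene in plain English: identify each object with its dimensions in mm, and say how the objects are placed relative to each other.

A is a simple wooden stool: a rectangular seat 286 mm (x) by 348 mm (y), 39 mm thick, top face at z = 428 mm, on four round legs, each 34 mm in diameter. The legs rest on z = 0, each leg's axis is inset half a diameter from the nearest pair of seat edges (so the leg's bounding box is flush with the corner).

B is a table: top 1135 mm (x) × 637 mm (y), 46 mm thick, upper face at z = 697 mm, on four 78×78 mm square legs, each inset 50 mm from the nearest pair of top edges, running from z = 0 to the bottom of the top.

The table is against the stool's +x side, with their −y faces flush.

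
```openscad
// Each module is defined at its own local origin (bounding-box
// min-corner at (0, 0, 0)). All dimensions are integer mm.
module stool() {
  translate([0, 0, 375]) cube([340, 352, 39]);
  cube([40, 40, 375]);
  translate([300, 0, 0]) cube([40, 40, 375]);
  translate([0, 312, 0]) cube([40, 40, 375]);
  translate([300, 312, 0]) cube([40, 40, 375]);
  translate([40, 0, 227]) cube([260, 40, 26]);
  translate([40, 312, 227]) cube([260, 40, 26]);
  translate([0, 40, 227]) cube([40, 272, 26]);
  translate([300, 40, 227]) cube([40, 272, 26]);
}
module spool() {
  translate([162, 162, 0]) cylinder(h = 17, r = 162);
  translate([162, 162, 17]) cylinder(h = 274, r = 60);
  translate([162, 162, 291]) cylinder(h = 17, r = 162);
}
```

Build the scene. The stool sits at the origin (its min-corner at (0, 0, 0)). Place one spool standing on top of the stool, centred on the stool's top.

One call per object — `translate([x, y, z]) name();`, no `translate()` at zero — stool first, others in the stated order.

stool();
translate([8, 14, 414]) spool();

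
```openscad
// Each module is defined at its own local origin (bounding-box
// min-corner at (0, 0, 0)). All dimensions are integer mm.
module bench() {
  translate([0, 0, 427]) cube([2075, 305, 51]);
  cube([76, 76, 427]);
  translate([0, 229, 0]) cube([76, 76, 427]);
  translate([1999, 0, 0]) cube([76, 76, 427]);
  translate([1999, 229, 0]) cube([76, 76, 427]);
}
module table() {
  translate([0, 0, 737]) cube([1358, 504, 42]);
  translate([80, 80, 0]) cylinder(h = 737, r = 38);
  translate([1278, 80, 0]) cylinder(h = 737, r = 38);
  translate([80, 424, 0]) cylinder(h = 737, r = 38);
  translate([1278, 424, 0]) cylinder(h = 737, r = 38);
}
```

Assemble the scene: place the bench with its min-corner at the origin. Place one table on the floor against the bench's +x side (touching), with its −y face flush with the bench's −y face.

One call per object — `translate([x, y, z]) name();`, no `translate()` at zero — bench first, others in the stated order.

bench();
translate([2075, 0, 0]) table();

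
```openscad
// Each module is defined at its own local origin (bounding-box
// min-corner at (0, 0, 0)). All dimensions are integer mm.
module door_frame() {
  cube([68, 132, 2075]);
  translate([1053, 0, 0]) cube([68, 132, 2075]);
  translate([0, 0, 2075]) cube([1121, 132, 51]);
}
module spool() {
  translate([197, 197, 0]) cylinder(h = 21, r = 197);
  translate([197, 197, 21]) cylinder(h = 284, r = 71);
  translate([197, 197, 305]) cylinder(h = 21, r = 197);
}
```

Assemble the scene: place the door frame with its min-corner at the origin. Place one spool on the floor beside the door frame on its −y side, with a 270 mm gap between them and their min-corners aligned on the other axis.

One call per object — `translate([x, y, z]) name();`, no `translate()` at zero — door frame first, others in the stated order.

door_frame();
translate([0, -664, 0]) spool();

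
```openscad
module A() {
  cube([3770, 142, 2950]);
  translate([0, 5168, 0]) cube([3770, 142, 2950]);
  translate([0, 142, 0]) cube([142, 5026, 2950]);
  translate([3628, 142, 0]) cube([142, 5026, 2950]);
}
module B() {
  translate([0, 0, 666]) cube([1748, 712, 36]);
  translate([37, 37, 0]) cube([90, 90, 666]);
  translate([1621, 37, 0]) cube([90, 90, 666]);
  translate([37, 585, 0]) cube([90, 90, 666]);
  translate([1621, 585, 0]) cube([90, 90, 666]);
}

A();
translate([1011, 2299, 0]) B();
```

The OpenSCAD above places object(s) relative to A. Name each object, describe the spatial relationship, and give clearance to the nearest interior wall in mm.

Clearances: x = 869, y = 2157; minimum 869 mm.

A is a house frame. B is a table. The table sits inside the house frame, centred. The clearance to the nearest interior wall is 869 mm.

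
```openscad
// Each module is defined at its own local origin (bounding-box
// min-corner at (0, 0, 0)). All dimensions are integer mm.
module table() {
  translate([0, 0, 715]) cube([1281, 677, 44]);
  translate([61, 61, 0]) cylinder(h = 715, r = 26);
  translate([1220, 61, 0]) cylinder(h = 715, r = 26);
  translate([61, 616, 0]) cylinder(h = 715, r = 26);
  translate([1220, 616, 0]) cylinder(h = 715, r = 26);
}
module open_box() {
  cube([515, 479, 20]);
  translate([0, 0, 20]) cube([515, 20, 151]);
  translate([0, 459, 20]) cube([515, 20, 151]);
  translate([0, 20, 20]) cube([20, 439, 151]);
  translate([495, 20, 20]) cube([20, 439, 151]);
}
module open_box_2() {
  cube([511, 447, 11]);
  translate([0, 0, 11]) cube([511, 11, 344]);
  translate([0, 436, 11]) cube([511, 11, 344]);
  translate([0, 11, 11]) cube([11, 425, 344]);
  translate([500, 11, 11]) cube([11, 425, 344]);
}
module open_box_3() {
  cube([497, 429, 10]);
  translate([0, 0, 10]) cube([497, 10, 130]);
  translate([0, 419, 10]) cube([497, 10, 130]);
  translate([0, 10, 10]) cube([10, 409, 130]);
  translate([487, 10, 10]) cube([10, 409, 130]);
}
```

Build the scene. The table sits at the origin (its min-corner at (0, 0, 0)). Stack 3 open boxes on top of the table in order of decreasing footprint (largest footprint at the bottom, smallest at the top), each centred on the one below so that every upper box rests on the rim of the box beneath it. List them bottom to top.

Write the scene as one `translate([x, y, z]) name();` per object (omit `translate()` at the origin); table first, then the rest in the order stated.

table();
translate([383, 99, 759]) open_box();
translate([385, 115, 930]) open_box_2();
translate([392, 124, 1285]) open_box_3();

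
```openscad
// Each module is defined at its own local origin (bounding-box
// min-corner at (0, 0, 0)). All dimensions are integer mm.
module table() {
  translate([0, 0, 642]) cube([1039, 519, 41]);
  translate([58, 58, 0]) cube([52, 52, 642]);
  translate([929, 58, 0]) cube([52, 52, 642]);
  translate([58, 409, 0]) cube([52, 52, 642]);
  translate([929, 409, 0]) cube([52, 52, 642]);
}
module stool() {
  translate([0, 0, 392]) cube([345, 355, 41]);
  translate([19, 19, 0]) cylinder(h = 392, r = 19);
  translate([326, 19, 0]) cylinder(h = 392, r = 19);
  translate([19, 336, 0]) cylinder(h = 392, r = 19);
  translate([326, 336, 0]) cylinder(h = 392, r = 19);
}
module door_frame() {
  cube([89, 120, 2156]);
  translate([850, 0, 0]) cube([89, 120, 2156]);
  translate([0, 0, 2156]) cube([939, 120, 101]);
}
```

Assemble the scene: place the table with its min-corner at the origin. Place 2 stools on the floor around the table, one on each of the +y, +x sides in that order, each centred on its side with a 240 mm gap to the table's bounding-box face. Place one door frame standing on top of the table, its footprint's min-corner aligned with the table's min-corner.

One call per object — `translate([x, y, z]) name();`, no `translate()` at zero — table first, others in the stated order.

table();
translate([347, 759, 0]) stool();
translate([1279, 82, 0]) stool();
translate([0, 0, 683]) door_frame();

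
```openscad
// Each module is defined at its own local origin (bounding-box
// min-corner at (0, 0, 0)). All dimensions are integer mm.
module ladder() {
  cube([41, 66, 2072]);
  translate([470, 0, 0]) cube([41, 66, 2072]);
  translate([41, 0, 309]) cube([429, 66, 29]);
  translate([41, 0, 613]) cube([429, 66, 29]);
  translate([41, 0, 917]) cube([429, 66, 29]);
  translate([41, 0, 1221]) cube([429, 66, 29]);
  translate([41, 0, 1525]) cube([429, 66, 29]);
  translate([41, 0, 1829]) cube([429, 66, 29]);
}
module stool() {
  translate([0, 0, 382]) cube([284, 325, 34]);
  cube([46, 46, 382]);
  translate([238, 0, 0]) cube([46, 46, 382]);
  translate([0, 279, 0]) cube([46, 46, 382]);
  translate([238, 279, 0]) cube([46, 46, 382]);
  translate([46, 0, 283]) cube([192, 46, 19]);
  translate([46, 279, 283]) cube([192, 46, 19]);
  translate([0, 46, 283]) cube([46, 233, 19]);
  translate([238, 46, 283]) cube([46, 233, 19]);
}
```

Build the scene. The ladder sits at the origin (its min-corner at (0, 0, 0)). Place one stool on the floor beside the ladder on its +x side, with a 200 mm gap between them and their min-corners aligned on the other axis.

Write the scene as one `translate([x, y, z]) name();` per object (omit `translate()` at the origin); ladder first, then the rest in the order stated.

ladder();
translate([711, 0, 0]) stool();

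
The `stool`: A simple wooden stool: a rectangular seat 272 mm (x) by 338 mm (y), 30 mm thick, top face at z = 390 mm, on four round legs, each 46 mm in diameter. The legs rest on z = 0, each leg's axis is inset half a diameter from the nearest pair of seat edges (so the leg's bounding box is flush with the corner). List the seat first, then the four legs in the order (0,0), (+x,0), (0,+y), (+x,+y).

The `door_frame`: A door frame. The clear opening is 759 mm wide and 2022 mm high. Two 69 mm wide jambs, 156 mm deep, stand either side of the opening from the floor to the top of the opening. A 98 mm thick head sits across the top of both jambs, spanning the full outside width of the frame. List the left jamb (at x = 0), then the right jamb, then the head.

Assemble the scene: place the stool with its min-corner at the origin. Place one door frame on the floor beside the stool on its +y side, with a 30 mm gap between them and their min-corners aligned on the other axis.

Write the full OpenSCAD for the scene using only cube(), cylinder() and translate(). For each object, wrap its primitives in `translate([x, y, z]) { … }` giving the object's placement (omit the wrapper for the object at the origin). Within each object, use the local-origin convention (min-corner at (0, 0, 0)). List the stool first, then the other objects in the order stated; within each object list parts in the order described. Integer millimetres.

translate([0, 0, 360]) cube([272, 338, 30]);
translate([23, 23, 0]) cylinder(h = 360, r = 23);
translate([249, 23, 0]) cylinder(h = 360, r = 23);
translate([23, 315, 0]) cylinder(h = 360, r = 23);
translate([249, 315, 0]) cylinder(h = 360, r = 23);
translate([0, 368, 0]) {
  cube([69, 156, 2022]);
  translate([828, 0, 0]) cube([69, 156, 2022]);
  translate([0, 0, 2022]) cube([897, 156, 98]);
}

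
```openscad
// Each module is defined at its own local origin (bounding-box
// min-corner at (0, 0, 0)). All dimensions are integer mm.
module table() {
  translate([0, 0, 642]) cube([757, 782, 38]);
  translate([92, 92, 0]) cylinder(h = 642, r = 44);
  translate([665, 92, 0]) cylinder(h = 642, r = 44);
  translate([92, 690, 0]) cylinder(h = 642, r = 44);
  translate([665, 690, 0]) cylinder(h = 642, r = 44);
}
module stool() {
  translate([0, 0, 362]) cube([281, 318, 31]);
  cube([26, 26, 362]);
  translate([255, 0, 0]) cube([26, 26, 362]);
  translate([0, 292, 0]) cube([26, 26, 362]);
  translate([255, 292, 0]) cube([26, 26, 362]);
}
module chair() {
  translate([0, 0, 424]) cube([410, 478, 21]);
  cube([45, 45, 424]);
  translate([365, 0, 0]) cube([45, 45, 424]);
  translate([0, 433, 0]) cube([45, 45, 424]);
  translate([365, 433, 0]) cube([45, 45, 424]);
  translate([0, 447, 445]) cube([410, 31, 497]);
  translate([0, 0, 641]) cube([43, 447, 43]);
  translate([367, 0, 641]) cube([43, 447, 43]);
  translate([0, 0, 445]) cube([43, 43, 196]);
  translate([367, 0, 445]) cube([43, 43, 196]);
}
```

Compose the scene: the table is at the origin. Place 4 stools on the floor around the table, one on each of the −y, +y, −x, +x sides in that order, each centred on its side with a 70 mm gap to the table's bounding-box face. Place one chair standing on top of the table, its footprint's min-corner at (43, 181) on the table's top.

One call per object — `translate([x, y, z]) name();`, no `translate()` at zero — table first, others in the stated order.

table();
translate([238, -388, 0]) stool();
translate([238, 852, 0]) stool();
translate([-351, 232, 0]) stool();
translate([827, 232, 0]) stool();
translate([43, 181, 680]) chair();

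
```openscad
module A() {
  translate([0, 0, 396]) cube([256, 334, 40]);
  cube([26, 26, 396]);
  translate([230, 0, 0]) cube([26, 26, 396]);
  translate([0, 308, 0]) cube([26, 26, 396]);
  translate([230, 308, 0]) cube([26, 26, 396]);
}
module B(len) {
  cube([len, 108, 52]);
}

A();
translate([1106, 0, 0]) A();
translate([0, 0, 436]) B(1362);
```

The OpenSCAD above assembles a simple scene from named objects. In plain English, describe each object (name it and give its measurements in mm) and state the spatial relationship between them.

A is a four-legged stool. The seat is 256×334 mm, 40 mm thick, top at z = 436 mm. It stands on four square legs, each 26×26 mm in cross-section, from z = 0 to the seat underside, each flush with a corner of the seat.

B is a rectangular beam 1362 mm long (x), 108 mm deep (y), 52 mm thick (z).

The beam spans the tops of two stools placed 850 mm apart, resting at z = 436 mm.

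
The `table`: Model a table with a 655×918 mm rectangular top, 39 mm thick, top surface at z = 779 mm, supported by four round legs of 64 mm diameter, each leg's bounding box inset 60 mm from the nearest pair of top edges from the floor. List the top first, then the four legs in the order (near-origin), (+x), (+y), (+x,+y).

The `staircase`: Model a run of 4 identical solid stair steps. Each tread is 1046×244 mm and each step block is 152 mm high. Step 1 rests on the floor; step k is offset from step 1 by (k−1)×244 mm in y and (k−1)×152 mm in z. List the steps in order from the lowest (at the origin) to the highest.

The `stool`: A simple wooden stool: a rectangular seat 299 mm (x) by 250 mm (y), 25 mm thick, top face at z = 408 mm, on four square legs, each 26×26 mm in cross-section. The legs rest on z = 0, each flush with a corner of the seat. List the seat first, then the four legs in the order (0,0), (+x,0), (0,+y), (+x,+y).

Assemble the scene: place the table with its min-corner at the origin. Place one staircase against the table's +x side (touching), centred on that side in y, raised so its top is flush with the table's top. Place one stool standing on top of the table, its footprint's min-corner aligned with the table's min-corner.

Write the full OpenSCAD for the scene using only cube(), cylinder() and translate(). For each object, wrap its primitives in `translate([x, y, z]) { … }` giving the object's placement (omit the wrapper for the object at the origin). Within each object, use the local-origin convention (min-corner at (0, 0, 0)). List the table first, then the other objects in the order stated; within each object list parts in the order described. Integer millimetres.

translate([0, 0, 740]) cube([655, 918, 39]);
translate([92, 92, 0]) cylinder(h = 740, r = 32);
translate([563, 92, 0]) cylinder(h = 740, r = 32);
translate([92, 826, 0]) cylinder(h = 740, r = 32);
translate([563, 826, 0]) cylinder(h = 740, r = 32);
translate([655, -29, 171]) {
  cube([1046, 244, 152]);
  translate([0, 244, 152]) cube([1046, 244, 152]);
  translate([0, 488, 304]) cube([1046, 244, 152]);
  translate([0, 732, 456]) cube([1046, 244, 152]);
}
translate([0, 0, 779]) {
  translate([0, 0, 383]) cube([299, 250, 25]);
  cube([26, 26, 383]);
  translate([273, 0, 0]) cube([26, 26, 383]);
  translate([0, 224, 0]) cube([26, 26, 383]);
  translate([273, 224, 0]) cube([26, 26, 383]);
}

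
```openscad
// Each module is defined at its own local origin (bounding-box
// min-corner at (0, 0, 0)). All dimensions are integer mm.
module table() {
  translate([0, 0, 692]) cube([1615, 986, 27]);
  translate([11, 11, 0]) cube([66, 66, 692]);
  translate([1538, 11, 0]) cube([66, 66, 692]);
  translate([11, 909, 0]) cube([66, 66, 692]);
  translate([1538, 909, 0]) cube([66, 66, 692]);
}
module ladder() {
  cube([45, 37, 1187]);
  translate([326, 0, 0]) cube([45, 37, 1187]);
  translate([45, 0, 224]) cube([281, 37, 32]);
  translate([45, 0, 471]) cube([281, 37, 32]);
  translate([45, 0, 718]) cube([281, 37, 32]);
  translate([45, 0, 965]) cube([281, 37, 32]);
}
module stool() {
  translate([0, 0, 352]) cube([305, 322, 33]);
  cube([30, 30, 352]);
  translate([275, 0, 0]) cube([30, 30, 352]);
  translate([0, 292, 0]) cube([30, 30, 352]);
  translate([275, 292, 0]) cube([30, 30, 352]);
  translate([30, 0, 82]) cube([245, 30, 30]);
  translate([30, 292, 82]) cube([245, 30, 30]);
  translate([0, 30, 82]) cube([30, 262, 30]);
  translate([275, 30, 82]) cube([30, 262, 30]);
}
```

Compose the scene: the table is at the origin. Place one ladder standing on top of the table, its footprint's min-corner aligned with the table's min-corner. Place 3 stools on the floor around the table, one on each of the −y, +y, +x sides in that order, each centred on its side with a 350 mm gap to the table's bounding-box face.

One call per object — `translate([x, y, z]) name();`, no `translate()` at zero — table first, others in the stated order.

table();
translate([0, 0, 719]) ladder();
translate([655, -672, 0]) stool();
translate([655, 1336, 0]) stool();
translate([1965, 332, 0]) stool();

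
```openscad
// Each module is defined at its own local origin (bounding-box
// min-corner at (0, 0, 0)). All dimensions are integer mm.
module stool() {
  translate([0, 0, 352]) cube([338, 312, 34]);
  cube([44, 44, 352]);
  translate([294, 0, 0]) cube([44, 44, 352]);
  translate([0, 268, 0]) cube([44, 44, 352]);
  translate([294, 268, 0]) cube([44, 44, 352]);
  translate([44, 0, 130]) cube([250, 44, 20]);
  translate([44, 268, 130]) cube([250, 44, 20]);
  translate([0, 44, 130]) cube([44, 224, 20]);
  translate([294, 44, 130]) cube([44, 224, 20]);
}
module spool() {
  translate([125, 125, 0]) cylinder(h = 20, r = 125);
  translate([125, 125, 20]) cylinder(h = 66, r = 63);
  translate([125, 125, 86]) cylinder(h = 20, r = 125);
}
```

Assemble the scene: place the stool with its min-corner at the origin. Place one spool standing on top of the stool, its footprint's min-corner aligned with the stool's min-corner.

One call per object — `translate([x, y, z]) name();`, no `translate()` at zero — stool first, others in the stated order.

stool();
translate([0, 0, 386]) spool();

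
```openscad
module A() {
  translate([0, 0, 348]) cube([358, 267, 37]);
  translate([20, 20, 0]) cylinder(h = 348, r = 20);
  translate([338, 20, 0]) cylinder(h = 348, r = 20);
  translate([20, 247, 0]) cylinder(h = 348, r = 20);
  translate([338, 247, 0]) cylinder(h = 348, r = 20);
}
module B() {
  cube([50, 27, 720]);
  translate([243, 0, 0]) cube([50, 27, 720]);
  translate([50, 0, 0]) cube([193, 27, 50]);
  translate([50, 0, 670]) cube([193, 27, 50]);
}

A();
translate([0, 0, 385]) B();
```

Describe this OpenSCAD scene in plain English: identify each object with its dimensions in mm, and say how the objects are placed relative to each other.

A is a four-legged stool. The seat is 358×267 mm, 37 mm thick, top at z = 385 mm. It stands on four round legs, each 40 mm in diameter, from z = 0 to the seat underside, each leg's axis is inset half a diameter from the nearest pair of seat edges (so the leg's bounding box is flush with the corner).

B is a rectangular picture frame lying in the x–z plane (depth along y). The opening is 193 mm wide (x) by 620 mm tall (z), surrounded by a border 50 mm wide on all four sides. The frame is 27 mm deep and is made of two full-height vertical stiles with two horizontal rails fitted between them.

The picture frame is on top of the stool.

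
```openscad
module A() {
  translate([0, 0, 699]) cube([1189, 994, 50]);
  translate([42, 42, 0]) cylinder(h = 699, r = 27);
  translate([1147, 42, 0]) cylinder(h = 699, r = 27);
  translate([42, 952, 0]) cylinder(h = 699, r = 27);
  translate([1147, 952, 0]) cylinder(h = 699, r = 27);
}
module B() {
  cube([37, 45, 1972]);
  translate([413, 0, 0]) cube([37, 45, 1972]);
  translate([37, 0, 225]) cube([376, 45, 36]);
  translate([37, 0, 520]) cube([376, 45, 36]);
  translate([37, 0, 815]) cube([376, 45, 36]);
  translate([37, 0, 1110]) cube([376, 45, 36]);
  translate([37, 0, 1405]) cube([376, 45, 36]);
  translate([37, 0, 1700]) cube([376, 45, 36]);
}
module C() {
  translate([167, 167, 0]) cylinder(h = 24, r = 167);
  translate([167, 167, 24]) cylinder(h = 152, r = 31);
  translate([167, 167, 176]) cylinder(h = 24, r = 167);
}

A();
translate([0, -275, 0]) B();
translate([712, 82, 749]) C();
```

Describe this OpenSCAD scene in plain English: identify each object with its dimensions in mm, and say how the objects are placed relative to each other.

A is a table: top 1189 mm (x) × 994 mm (y), 50 mm thick, upper face at z = 749 mm, on four round legs of 54 mm diameter, each leg's bounding box inset 15 mm from the nearest pair of top edges, running from z = 0 to the bottom of the top.

B is a straight ladder. Two 37×45 mm vertical rails, 1972 mm tall, stand 450 mm apart (outside-to-outside) with their front faces coplanar on the −y side. 6 rungs, each 45 mm deep and 36 mm tall, span between the inner faces of the rails, front faces flush with the rails. The lowest rung's underside is at z = 225 mm and rungs are spaced 295 mm apart (underside to underside).

C is a spool: two coaxial disc flanges of radius 167 mm and thickness 24 mm, joined by a core cylinder of radius 31 mm and height 152 mm. The lower flange rests on z = 0 and the three cylinders share a vertical axis.

The ladder is on the floor beside the table on its −y side. The spool is on top of the table.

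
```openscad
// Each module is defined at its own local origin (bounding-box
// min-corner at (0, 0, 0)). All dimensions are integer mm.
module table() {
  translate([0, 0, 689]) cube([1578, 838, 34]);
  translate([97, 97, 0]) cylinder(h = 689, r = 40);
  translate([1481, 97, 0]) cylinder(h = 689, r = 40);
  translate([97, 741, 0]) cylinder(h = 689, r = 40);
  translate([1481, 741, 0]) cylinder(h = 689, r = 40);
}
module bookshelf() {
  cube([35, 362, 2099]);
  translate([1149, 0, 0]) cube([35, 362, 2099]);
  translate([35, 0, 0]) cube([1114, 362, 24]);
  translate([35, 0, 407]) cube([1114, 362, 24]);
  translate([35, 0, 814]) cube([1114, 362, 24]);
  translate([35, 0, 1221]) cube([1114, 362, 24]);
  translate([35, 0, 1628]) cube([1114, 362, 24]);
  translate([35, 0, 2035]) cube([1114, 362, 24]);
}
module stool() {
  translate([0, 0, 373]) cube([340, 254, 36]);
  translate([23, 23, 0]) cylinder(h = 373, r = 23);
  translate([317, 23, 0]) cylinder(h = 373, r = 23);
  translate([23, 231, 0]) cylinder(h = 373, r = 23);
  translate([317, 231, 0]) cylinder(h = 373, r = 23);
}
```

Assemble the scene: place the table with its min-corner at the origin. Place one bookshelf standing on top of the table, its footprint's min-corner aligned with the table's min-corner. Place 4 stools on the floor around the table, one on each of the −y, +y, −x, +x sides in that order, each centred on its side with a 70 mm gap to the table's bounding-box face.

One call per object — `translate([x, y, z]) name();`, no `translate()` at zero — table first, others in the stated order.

table();
translate([0, 0, 723]) bookshelf();
translate([619, -324, 0]) stool();
translate([619, 908, 0]) stool();
translate([-410, 292, 0]) stool();
translate([1648, 292, 0]) stool();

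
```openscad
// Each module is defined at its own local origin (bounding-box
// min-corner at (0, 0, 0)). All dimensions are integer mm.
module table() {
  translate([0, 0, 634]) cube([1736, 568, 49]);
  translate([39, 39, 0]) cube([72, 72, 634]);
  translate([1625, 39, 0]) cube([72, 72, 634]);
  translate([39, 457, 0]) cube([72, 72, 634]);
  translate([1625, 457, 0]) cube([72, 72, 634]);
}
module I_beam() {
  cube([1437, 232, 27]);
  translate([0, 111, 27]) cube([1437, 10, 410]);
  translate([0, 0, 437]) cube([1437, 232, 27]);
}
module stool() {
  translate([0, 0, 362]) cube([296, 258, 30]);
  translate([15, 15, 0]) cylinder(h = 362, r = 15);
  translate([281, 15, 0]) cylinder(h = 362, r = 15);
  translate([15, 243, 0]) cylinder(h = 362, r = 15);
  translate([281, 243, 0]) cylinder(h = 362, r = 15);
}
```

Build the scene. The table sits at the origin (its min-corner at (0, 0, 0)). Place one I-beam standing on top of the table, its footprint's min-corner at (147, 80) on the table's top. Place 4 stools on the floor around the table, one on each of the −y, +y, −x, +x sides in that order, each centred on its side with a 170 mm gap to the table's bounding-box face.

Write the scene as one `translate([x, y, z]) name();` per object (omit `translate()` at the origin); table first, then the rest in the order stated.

table();
translate([147, 80, 683]) I_beam();
translate([720, -428, 0]) stool();
translate([720, 738, 0]) stool();
translate([-466, 155, 0]) stool();
translate([1906, 155, 0]) stool();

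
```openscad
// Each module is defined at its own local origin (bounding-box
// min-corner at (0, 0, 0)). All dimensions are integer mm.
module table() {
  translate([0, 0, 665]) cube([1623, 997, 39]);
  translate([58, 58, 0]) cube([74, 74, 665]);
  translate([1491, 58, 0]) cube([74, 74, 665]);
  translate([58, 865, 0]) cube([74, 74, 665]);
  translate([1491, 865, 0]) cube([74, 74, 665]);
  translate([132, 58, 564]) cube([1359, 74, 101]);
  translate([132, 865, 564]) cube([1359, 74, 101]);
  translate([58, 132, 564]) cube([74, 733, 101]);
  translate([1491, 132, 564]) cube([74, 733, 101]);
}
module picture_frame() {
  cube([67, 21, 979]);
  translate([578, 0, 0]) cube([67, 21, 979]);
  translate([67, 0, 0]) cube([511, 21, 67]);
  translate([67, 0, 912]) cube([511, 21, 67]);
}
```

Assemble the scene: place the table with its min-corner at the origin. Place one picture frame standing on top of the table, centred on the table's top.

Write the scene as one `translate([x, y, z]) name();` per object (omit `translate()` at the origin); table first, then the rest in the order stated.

table();
translate([489, 488, 704]) picture_frame();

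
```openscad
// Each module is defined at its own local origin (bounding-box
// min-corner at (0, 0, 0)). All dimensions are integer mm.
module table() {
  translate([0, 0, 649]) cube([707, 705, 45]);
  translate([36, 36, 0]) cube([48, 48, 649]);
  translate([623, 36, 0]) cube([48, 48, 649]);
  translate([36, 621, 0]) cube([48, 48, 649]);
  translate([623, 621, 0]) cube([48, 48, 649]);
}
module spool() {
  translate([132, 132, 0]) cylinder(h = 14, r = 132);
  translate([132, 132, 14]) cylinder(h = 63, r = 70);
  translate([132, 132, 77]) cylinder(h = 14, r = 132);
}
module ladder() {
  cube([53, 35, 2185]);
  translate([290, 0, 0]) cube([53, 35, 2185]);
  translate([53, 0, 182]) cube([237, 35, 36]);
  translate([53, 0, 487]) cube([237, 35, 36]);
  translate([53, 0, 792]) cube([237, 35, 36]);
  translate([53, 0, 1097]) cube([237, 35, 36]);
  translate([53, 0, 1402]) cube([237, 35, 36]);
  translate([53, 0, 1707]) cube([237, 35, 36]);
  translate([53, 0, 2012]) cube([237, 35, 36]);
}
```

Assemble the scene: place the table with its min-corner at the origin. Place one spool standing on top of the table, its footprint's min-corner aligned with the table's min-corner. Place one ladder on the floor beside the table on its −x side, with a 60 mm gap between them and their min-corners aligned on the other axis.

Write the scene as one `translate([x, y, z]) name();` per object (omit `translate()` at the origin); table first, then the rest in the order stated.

table();
translate([0, 0, 694]) spool();
translate([-403, 0, 0]) ladder();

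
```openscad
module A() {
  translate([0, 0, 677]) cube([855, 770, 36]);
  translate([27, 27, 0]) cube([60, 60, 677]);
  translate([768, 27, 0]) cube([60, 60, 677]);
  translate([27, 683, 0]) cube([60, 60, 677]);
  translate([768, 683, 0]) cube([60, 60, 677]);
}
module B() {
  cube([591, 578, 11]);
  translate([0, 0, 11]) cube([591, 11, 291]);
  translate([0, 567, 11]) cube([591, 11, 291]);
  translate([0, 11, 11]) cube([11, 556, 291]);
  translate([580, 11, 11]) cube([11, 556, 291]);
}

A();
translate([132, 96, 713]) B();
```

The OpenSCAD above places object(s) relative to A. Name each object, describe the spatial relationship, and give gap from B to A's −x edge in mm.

A is a table. B is an open box. The open box is on top of the table, centred. The gap from the open box to the table's −x edge is 132 mm.

The open box's min-x is at 132; the table's min-x is 0; gap = 132 mm.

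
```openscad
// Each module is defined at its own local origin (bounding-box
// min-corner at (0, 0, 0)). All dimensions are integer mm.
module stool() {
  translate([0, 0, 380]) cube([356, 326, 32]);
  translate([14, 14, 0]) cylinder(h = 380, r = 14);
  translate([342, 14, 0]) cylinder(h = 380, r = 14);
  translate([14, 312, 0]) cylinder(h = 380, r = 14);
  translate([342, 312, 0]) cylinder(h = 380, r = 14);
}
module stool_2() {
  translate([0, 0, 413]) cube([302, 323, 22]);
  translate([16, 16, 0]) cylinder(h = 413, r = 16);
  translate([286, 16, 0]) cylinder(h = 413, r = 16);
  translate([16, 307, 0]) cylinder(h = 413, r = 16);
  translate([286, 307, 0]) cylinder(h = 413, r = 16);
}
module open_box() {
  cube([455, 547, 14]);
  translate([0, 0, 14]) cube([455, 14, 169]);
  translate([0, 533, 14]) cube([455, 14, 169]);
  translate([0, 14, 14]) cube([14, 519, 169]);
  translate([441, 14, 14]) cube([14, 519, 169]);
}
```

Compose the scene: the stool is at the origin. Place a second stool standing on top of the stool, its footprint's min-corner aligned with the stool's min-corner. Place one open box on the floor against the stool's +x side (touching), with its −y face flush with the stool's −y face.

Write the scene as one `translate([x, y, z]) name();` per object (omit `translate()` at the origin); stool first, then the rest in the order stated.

stool();
translate([0, 0, 412]) stool_2();
translate([356, 0, 0]) open_box();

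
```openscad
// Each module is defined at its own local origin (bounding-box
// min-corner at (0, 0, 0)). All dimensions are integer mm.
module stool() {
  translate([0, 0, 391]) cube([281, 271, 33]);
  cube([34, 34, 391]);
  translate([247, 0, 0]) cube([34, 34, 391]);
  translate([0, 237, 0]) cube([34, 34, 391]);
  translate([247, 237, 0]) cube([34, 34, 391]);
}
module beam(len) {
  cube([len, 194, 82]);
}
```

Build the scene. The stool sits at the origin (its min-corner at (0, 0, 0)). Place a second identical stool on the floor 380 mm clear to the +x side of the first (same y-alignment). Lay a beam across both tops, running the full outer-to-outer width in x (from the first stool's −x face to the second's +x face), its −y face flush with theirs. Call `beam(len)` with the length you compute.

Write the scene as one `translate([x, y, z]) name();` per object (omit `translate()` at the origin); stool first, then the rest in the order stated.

stool();
translate([661, 0, 0]) stool();
translate([0, 0, 424]) beam(942);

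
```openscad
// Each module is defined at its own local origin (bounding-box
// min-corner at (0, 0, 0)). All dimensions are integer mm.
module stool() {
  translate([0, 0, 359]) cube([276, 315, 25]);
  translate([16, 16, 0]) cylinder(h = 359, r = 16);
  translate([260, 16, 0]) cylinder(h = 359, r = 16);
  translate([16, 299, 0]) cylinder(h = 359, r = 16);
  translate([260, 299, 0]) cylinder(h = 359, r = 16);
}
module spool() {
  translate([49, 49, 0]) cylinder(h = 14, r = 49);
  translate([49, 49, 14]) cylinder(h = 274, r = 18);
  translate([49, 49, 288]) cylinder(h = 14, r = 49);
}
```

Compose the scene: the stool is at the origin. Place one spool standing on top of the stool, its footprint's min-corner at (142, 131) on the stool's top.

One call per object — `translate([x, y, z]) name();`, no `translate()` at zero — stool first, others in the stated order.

stool();
translate([142, 131, 384]) spool();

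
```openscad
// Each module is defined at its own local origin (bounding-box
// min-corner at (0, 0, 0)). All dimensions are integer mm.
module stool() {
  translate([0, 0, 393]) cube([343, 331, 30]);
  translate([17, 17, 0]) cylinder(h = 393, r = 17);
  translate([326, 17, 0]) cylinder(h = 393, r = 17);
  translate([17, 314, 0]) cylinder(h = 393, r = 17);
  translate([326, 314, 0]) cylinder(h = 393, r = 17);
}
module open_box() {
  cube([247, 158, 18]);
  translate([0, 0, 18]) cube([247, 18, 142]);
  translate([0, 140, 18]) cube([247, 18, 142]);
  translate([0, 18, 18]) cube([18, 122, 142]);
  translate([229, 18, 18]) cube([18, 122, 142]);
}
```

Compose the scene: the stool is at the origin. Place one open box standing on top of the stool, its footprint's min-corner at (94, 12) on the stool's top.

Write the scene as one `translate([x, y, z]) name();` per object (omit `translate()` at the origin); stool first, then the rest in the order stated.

stool();
translate([94, 12, 423]) open_box();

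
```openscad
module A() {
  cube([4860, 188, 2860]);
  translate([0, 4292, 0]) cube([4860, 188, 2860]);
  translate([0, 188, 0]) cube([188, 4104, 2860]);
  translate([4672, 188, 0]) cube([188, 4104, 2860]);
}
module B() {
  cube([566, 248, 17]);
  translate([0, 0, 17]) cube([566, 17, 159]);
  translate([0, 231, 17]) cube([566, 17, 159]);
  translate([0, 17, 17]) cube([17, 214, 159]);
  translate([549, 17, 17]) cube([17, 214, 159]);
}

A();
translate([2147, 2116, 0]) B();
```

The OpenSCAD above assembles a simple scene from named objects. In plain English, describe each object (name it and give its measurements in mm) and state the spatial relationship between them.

A is the wall frame of a small rectangular building: four walls, each 2860 mm tall and 188 mm thick, enclosing a footprint 4860 mm (x) by 4480 mm (y) outside-to-outside, with no floor or roof. The front and back walls (the −y and +y sides) span the full width; the two side walls fit between them.

B is an open-topped rectangular box: outside dimensions 566×248×176 mm, with a uniform wall and base thickness of 17 mm. The base is a full 566×248 slab on the floor; four walls sit on top of the base. The front and back walls (the −y and +y sides) span the full width; the two side walls fit between them.

The open box sits inside the house frame, centred.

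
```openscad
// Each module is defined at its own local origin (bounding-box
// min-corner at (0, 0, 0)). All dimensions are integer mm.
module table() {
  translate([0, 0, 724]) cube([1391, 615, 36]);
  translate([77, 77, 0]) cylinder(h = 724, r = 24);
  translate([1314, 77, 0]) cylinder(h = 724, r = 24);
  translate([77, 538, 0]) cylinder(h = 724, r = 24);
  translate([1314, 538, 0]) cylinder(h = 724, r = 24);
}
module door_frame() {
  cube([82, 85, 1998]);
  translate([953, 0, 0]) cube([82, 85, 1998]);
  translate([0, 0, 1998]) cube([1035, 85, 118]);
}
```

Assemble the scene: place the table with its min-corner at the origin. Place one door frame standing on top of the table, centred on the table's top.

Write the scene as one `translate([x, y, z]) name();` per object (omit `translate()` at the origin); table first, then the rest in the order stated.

table();
translate([178, 265, 760]) door_frame();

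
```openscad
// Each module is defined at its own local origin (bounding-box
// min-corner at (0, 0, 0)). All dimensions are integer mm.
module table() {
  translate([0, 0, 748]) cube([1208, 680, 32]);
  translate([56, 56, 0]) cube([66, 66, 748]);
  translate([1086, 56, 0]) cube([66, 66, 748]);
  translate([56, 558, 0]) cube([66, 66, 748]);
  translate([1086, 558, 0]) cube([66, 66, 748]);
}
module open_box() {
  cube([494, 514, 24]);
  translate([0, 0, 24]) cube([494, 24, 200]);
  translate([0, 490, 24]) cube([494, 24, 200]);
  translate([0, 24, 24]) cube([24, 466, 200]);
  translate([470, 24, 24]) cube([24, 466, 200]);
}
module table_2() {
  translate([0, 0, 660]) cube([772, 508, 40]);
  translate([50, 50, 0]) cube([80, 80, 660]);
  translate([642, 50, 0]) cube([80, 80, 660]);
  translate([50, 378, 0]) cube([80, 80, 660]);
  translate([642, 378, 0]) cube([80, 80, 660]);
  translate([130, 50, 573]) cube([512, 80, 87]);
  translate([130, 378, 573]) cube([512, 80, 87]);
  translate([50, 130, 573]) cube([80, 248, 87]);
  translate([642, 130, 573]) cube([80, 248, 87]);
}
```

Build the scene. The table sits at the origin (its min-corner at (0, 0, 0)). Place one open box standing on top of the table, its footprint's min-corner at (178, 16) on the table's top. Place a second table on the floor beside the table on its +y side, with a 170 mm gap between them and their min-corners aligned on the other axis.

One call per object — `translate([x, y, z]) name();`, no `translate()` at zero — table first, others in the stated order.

table();
translate([178, 16, 780]) open_box();
translate([0, 850, 0]) table_2();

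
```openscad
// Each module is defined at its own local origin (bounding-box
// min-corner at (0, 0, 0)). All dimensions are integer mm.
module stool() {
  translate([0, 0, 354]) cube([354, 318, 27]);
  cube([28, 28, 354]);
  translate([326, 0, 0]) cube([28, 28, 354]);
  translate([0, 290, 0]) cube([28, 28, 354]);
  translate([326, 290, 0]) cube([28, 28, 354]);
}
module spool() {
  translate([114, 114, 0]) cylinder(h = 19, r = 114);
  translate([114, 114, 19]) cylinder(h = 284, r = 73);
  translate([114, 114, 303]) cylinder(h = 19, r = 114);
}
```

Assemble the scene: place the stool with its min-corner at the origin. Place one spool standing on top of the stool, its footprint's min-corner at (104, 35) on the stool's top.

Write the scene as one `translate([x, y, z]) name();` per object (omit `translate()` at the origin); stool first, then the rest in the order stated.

stool();
translate([104, 35, 381]) spool();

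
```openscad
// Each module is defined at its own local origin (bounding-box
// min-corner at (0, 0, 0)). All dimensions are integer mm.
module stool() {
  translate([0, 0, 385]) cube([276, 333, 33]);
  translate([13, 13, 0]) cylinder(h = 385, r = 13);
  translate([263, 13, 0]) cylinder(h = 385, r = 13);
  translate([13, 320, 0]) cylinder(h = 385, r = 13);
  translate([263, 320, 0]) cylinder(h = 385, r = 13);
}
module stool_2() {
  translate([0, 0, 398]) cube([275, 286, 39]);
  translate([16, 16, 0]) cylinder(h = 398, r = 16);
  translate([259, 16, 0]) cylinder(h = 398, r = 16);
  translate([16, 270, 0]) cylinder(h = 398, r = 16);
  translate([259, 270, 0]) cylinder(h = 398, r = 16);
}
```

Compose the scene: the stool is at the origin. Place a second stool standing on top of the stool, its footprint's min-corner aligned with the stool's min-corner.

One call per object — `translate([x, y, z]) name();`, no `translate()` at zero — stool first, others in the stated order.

stool();
translate([0, 0, 418]) stool_2();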